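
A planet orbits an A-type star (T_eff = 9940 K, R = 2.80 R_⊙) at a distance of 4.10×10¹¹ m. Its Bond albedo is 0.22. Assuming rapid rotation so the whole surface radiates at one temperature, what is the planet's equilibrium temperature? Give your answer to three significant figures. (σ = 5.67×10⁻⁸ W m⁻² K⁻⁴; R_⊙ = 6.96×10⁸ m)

T_eq ≈ 455 K

R_⋆ = 2.80 × 6.96×10⁸ = 1.95×10⁹ m.
L = 4πR_⋆²σT_⋆⁴ = 4π(1.95×10⁹)² × 5.67×10⁻⁸ × (9940)⁴ = 2.64×10²⁸ W.
S = L/(4πd²) = 1.25×10⁴ W m⁻².
Energy balance: absorbed = emitted ⇒ πR²·S(1−A) = 4πR²·σT_eq⁴, so T_eq⁴ = S(1−A)/(4σ).
T_eq = [1.25×10⁴ × 0.78 / (4 × 5.67×10⁻⁸)]^(1/4) = (4.30×10¹⁰)^(1/4) = 455 K.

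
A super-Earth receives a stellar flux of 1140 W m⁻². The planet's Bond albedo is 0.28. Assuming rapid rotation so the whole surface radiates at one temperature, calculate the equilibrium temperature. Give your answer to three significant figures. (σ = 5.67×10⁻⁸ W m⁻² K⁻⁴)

T_eq ≈ 245 K

Energy balance: absorbed = emitted ⇒ πR²·S(1−A) = 4πR²·σT_eq⁴, so T_eq⁴ = S(1−A)/(4σ).
T_eq = [1140 × 0.72 / (4 × 5.67×10⁻⁸)]^(1/4) = (3.62×10⁹)^(1/4) = 245 K.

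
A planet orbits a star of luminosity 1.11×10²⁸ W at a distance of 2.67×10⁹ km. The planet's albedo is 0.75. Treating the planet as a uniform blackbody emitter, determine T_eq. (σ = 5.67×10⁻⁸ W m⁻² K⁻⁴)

T_eq ≈ 108 K

d = 2.67×10⁹ km = 2.67×10¹² m.
Flux: S = L/(4πd²) = 1.11×10²⁸/(4π×(2.67×10¹²)²) = 124 W m⁻².
Energy balance: absorbed = emitted ⇒ πR²·S(1−A) = 4πR²·σT_eq⁴, so T_eq⁴ = S(1−A)/(4σ).
T_eq = [124 × 0.25 / (4 × 5.67×10⁻⁸)]^(1/4) = (1.37×10⁸)^(1/4) = 108 K.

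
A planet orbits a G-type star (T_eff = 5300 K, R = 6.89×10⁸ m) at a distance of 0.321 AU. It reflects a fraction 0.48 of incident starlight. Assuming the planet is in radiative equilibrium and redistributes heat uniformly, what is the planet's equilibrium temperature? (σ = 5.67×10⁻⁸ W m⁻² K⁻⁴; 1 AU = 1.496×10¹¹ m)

d = 0.321 AU = 4.80×10¹⁰ m.
L = 4πR_⋆²σT_⋆⁴ = 4π(6.89×10⁸)² × 5.67×10⁻⁸ × (5300)⁴ = 2.67×10²⁶ W.
S = L/(4πd²) = 9210 W m⁻².
Energy balance: absorbed = emitted ⇒ πR²·S(1−A) = 4πR²·σT_eq⁴, so T_eq⁴ = S(1−A)/(4σ).
T_eq = [9210 × 0.52 / (4 × 5.67×10⁻⁸)]^(1/4) = (2.11×10¹⁰)^(1/4) = 381 K.

T_eq ≈ 381 K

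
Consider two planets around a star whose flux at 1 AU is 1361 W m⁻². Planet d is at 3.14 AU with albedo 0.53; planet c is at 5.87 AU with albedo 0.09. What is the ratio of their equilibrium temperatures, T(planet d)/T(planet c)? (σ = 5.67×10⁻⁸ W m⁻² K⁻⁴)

T₁/T₂ ≈ 1.159

T_eq = [S₀(1−A)/(4σd²)]^(1/4), so T ∝ (1−A)^(1/4) / √d.
T₁ = [1361×0.47/(4×5.67×10⁻⁸×3.14²)]^(1/4) = 130.05 K.
T₂ = [1361×0.91/(4×5.67×10⁻⁸×5.87²)]^(1/4) = 112.20 K.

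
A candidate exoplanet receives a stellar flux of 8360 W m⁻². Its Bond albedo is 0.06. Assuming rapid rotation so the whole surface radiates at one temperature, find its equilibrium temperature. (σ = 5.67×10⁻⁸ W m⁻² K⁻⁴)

T_eq ≈ 431 K

Energy balance: absorbed = emitted ⇒ πR²·S(1−A) = 4πR²·σT_eq⁴, so T_eq⁴ = S(1−A)/(4σ).
T_eq = [8360 × 0.94 / (4 × 5.67×10⁻⁸)]^(1/4) = (3.46×10¹⁰)^(1/4) = 431 K.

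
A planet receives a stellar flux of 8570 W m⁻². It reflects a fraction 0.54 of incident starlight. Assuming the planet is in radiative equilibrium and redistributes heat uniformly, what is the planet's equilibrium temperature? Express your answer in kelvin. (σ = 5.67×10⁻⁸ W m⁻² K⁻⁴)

T_eq ≈ 363 K

Energy balance: absorbed = emitted ⇒ πR²·S(1−A) = 4πR²·σT_eq⁴, so T_eq⁴ = S(1−A)/(4σ).
T_eq = [8570 × 0.46 / (4 × 5.67×10⁻⁸)]^(1/4) = (1.74×10¹⁰)^(1/4) = 363 K.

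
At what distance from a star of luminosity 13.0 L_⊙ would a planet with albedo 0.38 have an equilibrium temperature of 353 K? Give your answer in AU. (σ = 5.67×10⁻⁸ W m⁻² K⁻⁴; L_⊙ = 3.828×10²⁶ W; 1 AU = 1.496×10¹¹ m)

d ≈ 1.77 AU

L = 13.0 × 3.828×10²⁶ = 4.98×10²⁷ W.
From T_eq⁴ = L(1−A)/(16πσd²): d = √[L(1−A)/(16πσT_eq⁴)].
d = √[4.98×10²⁷ × 0.62 / (16π × 5.67×10⁻⁸ × (353)⁴)] = 2.64×10¹¹ m = 1.77 AU.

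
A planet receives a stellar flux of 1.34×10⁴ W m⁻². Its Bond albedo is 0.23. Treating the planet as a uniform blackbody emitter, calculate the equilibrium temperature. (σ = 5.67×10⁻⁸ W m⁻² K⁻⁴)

T_eq ≈ 462 K

Energy balance: absorbed = emitted ⇒ πR²·S(1−A) = 4πR²·σT_eq⁴, so T_eq⁴ = S(1−A)/(4σ).
T_eq = [1.34×10⁴ × 0.77 / (4 × 5.67×10⁻⁸)]^(1/4) = (4.55×10¹⁰)^(1/4) = 462 K.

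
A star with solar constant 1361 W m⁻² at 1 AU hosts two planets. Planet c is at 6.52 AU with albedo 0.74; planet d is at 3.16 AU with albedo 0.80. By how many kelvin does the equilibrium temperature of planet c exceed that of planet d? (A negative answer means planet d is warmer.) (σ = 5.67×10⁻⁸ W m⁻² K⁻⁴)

ΔT ≈ -26.9 K

T_eq = [S₀(1−A)/(4σd²)]^(1/4), so T ∝ (1−A)^(1/4) / √d.
T₁ = [1361×0.26/(4×5.67×10⁻⁸×6.52²)]^(1/4) = 77.83 K.
T₂ = [1361×0.20/(4×5.67×10⁻⁸×3.16²)]^(1/4) = 104.71 K.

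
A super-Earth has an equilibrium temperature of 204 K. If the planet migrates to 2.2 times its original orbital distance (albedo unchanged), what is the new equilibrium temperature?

T_eq ∝ L^(1/4) · d^(−1/2).
T′ = 204 / 2.2^(1/2) = 138 K.

T_eq ≈ 138 K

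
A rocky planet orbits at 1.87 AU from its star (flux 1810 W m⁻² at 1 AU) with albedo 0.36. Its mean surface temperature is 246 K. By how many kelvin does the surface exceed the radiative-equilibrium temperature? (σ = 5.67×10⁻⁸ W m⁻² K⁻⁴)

S = 1810/1.87² = 517.6 W m⁻².
T_eq = [S(1−A)/(4σ)]^(1/4) = [517.6×0.64/(4×5.67×10⁻⁸)]^(1/4) = 195.5 K.
ΔT = T_surf − T_eq = 246 − 195.5.

ΔT ≈ 50.5 K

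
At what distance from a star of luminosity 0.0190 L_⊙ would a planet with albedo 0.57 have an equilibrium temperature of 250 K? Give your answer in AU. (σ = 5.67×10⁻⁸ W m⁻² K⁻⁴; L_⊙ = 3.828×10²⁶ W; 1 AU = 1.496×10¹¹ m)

d ≈ 0.112 AU

L = 0.0190 × 3.828×10²⁶ = 7.27×10²⁴ W.
From T_eq⁴ = L(1−A)/(16πσd²): d = √[L(1−A)/(16πσT_eq⁴)].
d = √[7.27×10²⁴ × 0.43 / (16π × 5.67×10⁻⁸ × (250)⁴)] = 1.68×10¹⁰ m = 0.112 AU.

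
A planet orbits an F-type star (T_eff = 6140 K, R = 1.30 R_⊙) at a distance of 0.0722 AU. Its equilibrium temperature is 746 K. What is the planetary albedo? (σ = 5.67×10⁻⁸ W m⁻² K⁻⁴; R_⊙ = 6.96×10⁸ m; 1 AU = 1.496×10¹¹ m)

A ≈ 0.88

R_⋆ = 1.30 × 6.96×10⁸ = 9.05×10⁸ m.
d = 0.0722 AU = 1.08×10¹⁰ m.
L = 4πR_⋆²σT_⋆⁴ = 4π(9.05×10⁸)² × 5.67×10⁻⁸ × (6140)⁴ = 8.29×10²⁶ W.
S = L/(4πd²) = 5.65×10⁵ W m⁻².
From T_eq⁴ = S(1−A)/(4σ): 1−A = 4σT_eq⁴/S.
1−A = 4 × 5.67×10⁻⁸ × (746)⁴ / 5.65×10⁵ = 0.124.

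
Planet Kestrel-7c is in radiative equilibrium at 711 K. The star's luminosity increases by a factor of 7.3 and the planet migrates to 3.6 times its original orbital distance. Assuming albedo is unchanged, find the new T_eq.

T_eq ≈ 616 K

T_eq ∝ L^(1/4) · d^(−1/2).
T′ = 711 × 7.3^(1/4) / 3.6^(1/2) = 616 K.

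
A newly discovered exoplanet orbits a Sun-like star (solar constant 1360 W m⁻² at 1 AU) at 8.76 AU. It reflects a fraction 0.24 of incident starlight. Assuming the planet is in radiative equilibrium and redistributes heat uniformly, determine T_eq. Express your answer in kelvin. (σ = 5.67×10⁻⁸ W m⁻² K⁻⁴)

T_eq ≈ 87.8 K

Flux at 8.76 AU: S = 1360/8.76² = 17.7 W m⁻².
Energy balance: absorbed = emitted ⇒ πR²·S(1−A) = 4πR²·σT_eq⁴, so T_eq⁴ = S(1−A)/(4σ).
T_eq = [17.7 × 0.76 / (4 × 5.67×10⁻⁸)]^(1/4) = (5.94×10⁷)^(1/4) = 87.8 K.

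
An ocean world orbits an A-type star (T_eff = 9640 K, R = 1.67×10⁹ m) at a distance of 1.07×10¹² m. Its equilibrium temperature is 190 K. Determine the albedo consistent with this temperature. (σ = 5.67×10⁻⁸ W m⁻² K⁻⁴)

L = 4πR_⋆²σT_⋆⁴ = 4π(1.67×10⁹)² × 5.67×10⁻⁸ × (9640)⁴ = 1.72×10²⁸ W.
S = L/(4πd²) = 1190 W m⁻².
From T_eq⁴ = S(1−A)/(4σ): 1−A = 4σT_eq⁴/S.
1−A = 4 × 5.67×10⁻⁸ × (190)⁴ / 1190 = 0.248.

A ≈ 0.75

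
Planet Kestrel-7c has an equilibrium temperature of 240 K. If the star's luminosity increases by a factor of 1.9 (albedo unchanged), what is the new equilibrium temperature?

T_eq ∝ L^(1/4) · d^(−1/2).
T′ = 240 × 1.9^(1/4) = 282 K.

T_eq ≈ 282 K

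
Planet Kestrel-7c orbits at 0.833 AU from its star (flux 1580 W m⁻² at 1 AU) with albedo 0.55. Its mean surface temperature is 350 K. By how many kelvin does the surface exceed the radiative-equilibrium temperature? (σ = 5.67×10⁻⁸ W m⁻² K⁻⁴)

ΔT ≈ 90.7 K

S = 1580/0.833² = 2277 W m⁻².
T_eq = [S(1−A)/(4σ)]^(1/4) = [2277×0.45/(4×5.67×10⁻⁸)]^(1/4) = 259.3 K.
ΔT = T_surf − T_eq = 350 − 259.3.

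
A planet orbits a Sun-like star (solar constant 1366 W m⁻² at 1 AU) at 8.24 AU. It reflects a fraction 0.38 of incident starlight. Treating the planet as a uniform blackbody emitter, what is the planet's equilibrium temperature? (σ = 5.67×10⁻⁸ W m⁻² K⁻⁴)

Flux at 8.24 AU: S = 1366/8.24² = 20.1 W m⁻².
Energy balance: absorbed = emitted ⇒ πR²·S(1−A) = 4πR²·σT_eq⁴, so T_eq⁴ = S(1−A)/(4σ).
T_eq = [20.1 × 0.62 / (4 × 5.67×10⁻⁸)]^(1/4) = (5.50×10⁷)^(1/4) = 86.1 K.

T_eq ≈ 86.1 K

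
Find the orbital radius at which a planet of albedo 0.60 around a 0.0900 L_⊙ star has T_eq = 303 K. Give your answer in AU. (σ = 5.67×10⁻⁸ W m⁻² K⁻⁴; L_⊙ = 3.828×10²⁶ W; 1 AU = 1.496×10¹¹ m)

L = 0.0900 × 3.828×10²⁶ = 3.45×10²⁵ W.
From T_eq⁴ = L(1−A)/(16πσd²): d = √[L(1−A)/(16πσT_eq⁴)].
d = √[3.45×10²⁵ × 0.40 / (16π × 5.67×10⁻⁸ × (303)⁴)] = 2.40×10¹⁰ m = 0.160 AU.

d ≈ 0.160 AU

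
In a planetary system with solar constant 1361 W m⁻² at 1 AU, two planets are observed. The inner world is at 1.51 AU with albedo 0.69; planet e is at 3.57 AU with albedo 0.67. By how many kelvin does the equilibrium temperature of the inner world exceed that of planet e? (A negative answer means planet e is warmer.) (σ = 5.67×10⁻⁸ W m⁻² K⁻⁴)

ΔT ≈ 57.4 K

T_eq = [S₀(1−A)/(4σd²)]^(1/4), so T ∝ (1−A)^(1/4) / √d.
T₁ = [1361×0.31/(4×5.67×10⁻⁸×1.51²)]^(1/4) = 169.01 K.
T₂ = [1361×0.33/(4×5.67×10⁻⁸×3.57²)]^(1/4) = 111.65 K.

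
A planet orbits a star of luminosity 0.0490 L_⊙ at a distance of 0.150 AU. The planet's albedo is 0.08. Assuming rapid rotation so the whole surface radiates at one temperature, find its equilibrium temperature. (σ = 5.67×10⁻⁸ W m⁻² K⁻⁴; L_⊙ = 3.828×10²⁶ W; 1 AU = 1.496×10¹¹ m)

d = 0.150 AU = 2.24×10¹⁰ m.
L = 0.0490 × 3.828×10²⁶ = 1.88×10²⁵ W.
Flux: S = L/(4πd²) = 1.88×10²⁵/(4π×(2.24×10¹⁰)²) = 2960 W m⁻².
Energy balance: absorbed = emitted ⇒ πR²·S(1−A) = 4πR²·σT_eq⁴, so T_eq⁴ = S(1−A)/(4σ).
T_eq = [2960 × 0.92 / (4 × 5.67×10⁻⁸)]^(1/4) = (1.20×10¹⁰)^(1/4) = 331 K.

T_eq ≈ 331 K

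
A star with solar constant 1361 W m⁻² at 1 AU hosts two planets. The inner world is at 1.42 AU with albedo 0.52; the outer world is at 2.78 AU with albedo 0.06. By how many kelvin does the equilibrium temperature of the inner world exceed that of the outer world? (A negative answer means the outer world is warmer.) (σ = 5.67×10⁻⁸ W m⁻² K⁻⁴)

ΔT ≈ 30.0 K

T_eq = [S₀(1−A)/(4σd²)]^(1/4), so T ∝ (1−A)^(1/4) / √d.
T₁ = [1361×0.48/(4×5.67×10⁻⁸×1.42²)]^(1/4) = 194.41 K.
T₂ = [1361×0.94/(4×5.67×10⁻⁸×2.78²)]^(1/4) = 164.37 K.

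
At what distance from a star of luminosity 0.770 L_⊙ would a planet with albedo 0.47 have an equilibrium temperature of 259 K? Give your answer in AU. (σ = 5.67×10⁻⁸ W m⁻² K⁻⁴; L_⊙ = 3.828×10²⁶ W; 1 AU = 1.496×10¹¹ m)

d ≈ 0.738 AU

L = 0.770 × 3.828×10²⁶ = 2.95×10²⁶ W.
From T_eq⁴ = L(1−A)/(16πσd²): d = √[L(1−A)/(16πσT_eq⁴)].
d = √[2.95×10²⁶ × 0.53 / (16π × 5.67×10⁻⁸ × (259)⁴)] = 1.10×10¹¹ m = 0.738 AU.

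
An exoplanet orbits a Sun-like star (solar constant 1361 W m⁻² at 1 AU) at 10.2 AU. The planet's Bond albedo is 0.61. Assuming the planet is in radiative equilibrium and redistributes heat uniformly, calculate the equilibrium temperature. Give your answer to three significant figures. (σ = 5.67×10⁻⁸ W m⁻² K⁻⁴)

T_eq ≈ 68.9 K

Flux at 10.2 AU: S = 1361/10.2² = 13.1 W m⁻².
Energy balance: absorbed = emitted ⇒ πR²·S(1−A) = 4πR²·σT_eq⁴, so T_eq⁴ = S(1−A)/(4σ).
T_eq = [13.1 × 0.39 / (4 × 5.67×10⁻⁸)]^(1/4) = (2.25×10⁷)^(1/4) = 68.9 K.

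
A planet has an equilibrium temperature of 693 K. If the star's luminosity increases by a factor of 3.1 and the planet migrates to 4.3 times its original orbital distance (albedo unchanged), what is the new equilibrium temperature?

T_eq ≈ 443 K

T_eq ∝ L^(1/4) · d^(−1/2).
T′ = 693 × 3.1^(1/4) / 4.3^(1/2) = 443 K.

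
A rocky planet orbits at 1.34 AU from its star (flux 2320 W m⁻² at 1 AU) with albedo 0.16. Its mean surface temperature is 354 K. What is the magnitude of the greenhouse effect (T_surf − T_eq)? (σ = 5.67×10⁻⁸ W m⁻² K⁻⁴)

S = 2320/1.34² = 1292 W m⁻².
T_eq = [S(1−A)/(4σ)]^(1/4) = [1292×0.84/(4×5.67×10⁻⁸)]^(1/4) = 263.0 K.
ΔT = T_surf − T_eq = 354 − 263.0.

ΔT ≈ 91.0 K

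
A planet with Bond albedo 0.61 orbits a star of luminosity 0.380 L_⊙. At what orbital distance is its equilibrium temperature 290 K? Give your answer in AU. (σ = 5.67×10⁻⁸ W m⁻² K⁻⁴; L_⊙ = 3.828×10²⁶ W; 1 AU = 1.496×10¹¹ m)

L = 0.380 × 3.828×10²⁶ = 1.45×10²⁶ W.
From T_eq⁴ = L(1−A)/(16πσd²): d = √[L(1−A)/(16πσT_eq⁴)].
d = √[1.45×10²⁶ × 0.39 / (16π × 5.67×10⁻⁸ × (290)⁴)] = 5.31×10¹⁰ m = 0.355 AU.

d ≈ 0.355 AU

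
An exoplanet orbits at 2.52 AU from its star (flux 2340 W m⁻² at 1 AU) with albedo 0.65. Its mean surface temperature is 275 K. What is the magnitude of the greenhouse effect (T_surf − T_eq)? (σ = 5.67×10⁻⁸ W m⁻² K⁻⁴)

ΔT ≈ 120.6 K

S = 2340/2.52² = 368.5 W m⁻².
T_eq = [S(1−A)/(4σ)]^(1/4) = [368.5×0.35/(4×5.67×10⁻⁸)]^(1/4) = 154.4 K.
ΔT = T_surf − T_eq = 275 − 154.4.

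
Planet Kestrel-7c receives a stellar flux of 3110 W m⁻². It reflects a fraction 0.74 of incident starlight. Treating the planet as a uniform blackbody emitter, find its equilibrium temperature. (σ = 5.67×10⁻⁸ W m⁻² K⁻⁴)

T_eq ≈ 244 K

Energy balance: absorbed = emitted ⇒ πR²·S(1−A) = 4πR²·σT_eq⁴, so T_eq⁴ = S(1−A)/(4σ).
T_eq = [3110 × 0.26 / (4 × 5.67×10⁻⁸)]^(1/4) = (3.57×10⁹)^(1/4) = 244 K.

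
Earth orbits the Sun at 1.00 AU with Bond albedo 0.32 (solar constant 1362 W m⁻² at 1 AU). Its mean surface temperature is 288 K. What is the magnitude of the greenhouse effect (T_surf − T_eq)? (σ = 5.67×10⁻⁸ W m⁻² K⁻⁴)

S = 1362/1.00² = 1362 W m⁻².
T_eq = [S(1−A)/(4σ)]^(1/4) = [1362×0.68/(4×5.67×10⁻⁸)]^(1/4) = 252.8 K.
ΔT = T_surf − T_eq = 288 − 252.8.

ΔT ≈ 35.2 K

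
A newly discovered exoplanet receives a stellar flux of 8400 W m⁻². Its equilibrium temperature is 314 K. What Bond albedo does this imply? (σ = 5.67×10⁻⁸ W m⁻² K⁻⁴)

A ≈ 0.74

From T_eq⁴ = S(1−A)/(4σ): 1−A = 4σT_eq⁴/S.
1−A = 4 × 5.67×10⁻⁸ × (314)⁴ / 8400 = 0.262.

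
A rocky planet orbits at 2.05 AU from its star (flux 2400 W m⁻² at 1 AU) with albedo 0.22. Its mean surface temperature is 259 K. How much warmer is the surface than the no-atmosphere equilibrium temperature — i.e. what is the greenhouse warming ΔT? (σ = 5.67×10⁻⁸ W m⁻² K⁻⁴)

S = 2400/2.05² = 571.1 W m⁻².
T_eq = [S(1−A)/(4σ)]^(1/4) = [571.1×0.78/(4×5.67×10⁻⁸)]^(1/4) = 210.5 K.
ΔT = T_surf − T_eq = 259 − 210.5.

ΔT ≈ 48.5 K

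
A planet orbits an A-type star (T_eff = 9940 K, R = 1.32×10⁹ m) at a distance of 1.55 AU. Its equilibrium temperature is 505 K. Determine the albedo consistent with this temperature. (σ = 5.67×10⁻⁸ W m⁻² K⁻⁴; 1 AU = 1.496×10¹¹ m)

d = 1.55 AU = 2.32×10¹¹ m.
L = 4πR_⋆²σT_⋆⁴ = 4π(1.32×10⁹)² × 5.67×10⁻⁸ × (9940)⁴ = 1.21×10²⁸ W.
S = L/(4πd²) = 1.79×10⁴ W m⁻².
From T_eq⁴ = S(1−A)/(4σ): 1−A = 4σT_eq⁴/S.
1−A = 4 × 5.67×10⁻⁸ × (505)⁴ / 1.79×10⁴ = 0.822.

A ≈ 0.18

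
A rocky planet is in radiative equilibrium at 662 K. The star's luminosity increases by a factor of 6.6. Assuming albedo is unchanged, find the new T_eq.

T_eq ∝ L^(1/4) · d^(−1/2).
T′ = 662 × 6.6^(1/4) = 1060 K.

T_eq ≈ 1060 K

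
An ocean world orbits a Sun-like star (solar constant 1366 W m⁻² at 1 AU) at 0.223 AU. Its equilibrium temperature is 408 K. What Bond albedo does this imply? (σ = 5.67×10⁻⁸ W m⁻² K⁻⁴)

Flux at 0.223 AU: S = 1366/0.223² = 2.75×10⁴ W m⁻².
From T_eq⁴ = S(1−A)/(4σ): 1−A = 4σT_eq⁴/S.
1−A = 4 × 5.67×10⁻⁸ × (408)⁴ / 2.75×10⁴ = 0.229.

A ≈ 0.77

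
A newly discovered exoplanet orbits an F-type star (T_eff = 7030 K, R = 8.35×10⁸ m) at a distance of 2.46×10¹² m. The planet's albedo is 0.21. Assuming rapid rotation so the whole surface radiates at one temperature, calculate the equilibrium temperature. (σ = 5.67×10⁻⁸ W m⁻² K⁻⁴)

T_eq ≈ 86.3 K

L = 4πR_⋆²σT_⋆⁴ = 4π(8.35×10⁸)² × 5.67×10⁻⁸ × (7030)⁴ = 1.21×10²⁷ W.
S = L/(4πd²) = 16.0 W m⁻².
Energy balance: absorbed = emitted ⇒ πR²·S(1−A) = 4πR²·σT_eq⁴, so T_eq⁴ = S(1−A)/(4σ).
T_eq = [16.0 × 0.79 / (4 × 5.67×10⁻⁸)]^(1/4) = (5.56×10⁷)^(1/4) = 86.3 K.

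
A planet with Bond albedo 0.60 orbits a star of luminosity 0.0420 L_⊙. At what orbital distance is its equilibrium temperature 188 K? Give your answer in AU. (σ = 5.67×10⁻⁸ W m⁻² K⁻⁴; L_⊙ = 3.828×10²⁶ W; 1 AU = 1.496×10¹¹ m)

L = 0.0420 × 3.828×10²⁶ = 1.61×10²⁵ W.
From T_eq⁴ = L(1−A)/(16πσd²): d = √[L(1−A)/(16πσT_eq⁴)].
d = √[1.61×10²⁵ × 0.40 / (16π × 5.67×10⁻⁸ × (188)⁴)] = 4.25×10¹⁰ m = 0.284 AU.

d ≈ 0.284 AU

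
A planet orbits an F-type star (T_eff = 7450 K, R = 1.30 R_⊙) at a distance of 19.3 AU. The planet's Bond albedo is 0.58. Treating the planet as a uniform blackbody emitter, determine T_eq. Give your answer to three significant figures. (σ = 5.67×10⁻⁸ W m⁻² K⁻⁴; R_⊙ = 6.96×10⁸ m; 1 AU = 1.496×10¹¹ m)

R_⋆ = 1.30 × 6.96×10⁸ = 9.05×10⁸ m.
d = 19.3 AU = 2.89×10¹² m.
L = 4πR_⋆²σT_⋆⁴ = 4π(9.05×10⁸)² × 5.67×10⁻⁸ × (7450)⁴ = 1.80×10²⁷ W.
S = L/(4πd²) = 17.2 W m⁻².
Energy balance: absorbed = emitted ⇒ πR²·S(1−A) = 4πR²·σT_eq⁴, so T_eq⁴ = S(1−A)/(4σ).
T_eq = [17.2 × 0.42 / (4 × 5.67×10⁻⁸)]^(1/4) = (3.18×10⁷)^(1/4) = 75.1 K.

T_eq ≈ 75.1 K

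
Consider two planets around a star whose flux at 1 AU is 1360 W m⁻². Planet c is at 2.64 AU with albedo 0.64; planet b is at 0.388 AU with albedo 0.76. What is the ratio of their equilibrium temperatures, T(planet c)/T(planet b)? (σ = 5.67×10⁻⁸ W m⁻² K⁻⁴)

T₁/T₂ ≈ 0.424

T_eq = [S₀(1−A)/(4σd²)]^(1/4), so T ∝ (1−A)^(1/4) / √d.
T₁ = [1360×0.36/(4×5.67×10⁻⁸×2.64²)]^(1/4) = 132.66 K.
T₂ = [1360×0.24/(4×5.67×10⁻⁸×0.388²)]^(1/4) = 312.69 K.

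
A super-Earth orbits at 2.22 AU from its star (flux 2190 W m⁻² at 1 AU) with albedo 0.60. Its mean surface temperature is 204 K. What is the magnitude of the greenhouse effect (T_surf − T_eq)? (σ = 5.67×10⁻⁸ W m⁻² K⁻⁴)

ΔT ≈ 36.7 K

S = 2190/2.22² = 444.4 W m⁻².
T_eq = [S(1−A)/(4σ)]^(1/4) = [444.4×0.40/(4×5.67×10⁻⁸)]^(1/4) = 167.3 K.
ΔT = T_surf − T_eq = 204 − 167.3.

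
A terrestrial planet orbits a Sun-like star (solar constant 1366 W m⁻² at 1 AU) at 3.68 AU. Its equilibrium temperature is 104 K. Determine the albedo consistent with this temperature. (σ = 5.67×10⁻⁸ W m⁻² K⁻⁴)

A ≈ 0.74

Flux at 3.68 AU: S = 1366/3.68² = 101 W m⁻².
From T_eq⁴ = S(1−A)/(4σ): 1−A = 4σT_eq⁴/S.
1−A = 4 × 5.67×10⁻⁸ × (104)⁴ / 101 = 0.263.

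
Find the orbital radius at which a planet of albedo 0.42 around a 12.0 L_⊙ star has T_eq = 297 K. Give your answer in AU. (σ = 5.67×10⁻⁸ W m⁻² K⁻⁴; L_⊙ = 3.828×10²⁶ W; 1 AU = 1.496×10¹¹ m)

L = 12.0 × 3.828×10²⁶ = 4.59×10²⁷ W.
From T_eq⁴ = L(1−A)/(16πσd²): d = √[L(1−A)/(16πσT_eq⁴)].
d = √[4.59×10²⁷ × 0.58 / (16π × 5.67×10⁻⁸ × (297)⁴)] = 3.47×10¹¹ m = 2.32 AU.

d ≈ 2.32 AU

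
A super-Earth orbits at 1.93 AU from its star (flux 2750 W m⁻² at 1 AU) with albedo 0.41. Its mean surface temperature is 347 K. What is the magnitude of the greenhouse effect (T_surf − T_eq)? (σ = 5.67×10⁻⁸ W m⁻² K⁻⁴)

ΔT ≈ 137.7 K

S = 2750/1.93² = 738.3 W m⁻².
T_eq = [S(1−A)/(4σ)]^(1/4) = [738.3×0.59/(4×5.67×10⁻⁸)]^(1/4) = 209.3 K.
ΔT = T_surf − T_eq = 347 − 209.3.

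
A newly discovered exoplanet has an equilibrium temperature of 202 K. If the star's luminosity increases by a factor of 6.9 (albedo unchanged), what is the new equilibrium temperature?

T_eq ∝ L^(1/4) · d^(−1/2).
T′ = 202 × 6.9^(1/4) = 327 K.

T_eq ≈ 327 K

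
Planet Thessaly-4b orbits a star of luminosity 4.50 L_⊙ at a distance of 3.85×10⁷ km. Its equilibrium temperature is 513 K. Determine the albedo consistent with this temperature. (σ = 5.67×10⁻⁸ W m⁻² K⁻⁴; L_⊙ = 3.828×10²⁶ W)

A ≈ 0.83

d = 3.85×10⁷ km = 3.85×10¹⁰ m.
L = 4.50 × 3.828×10²⁶ = 1.72×10²⁷ W.
Flux: S = L/(4πd²) = 1.72×10²⁷/(4π×(3.85×10¹⁰)²) = 9.25×10⁴ W m⁻².
From T_eq⁴ = S(1−A)/(4σ): 1−A = 4σT_eq⁴/S.
1−A = 4 × 5.67×10⁻⁸ × (513)⁴ / 9.25×10⁴ = 0.170.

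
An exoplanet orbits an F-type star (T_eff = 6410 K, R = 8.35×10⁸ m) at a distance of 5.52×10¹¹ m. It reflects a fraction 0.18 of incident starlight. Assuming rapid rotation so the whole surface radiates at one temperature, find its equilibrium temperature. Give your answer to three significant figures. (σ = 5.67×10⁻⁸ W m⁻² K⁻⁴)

L = 4πR_⋆²σT_⋆⁴ = 4π(8.35×10⁸)² × 5.67×10⁻⁸ × (6410)⁴ = 8.39×10²⁶ W.
S = L/(4πd²) = 219 W m⁻².
Energy balance: absorbed = emitted ⇒ πR²·S(1−A) = 4πR²·σT_eq⁴, so T_eq⁴ = S(1−A)/(4σ).
T_eq = [219 × 0.82 / (4 × 5.67×10⁻⁸)]^(1/4) = (7.92×10⁸)^(1/4) = 168 K.

T_eq ≈ 168 K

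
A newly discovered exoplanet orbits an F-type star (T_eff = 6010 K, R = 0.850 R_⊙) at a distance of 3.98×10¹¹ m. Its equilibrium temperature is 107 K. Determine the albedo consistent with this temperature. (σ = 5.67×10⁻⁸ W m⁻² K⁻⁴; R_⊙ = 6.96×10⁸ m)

A ≈ 0.82

R_⋆ = 0.850 × 6.96×10⁸ = 5.92×10⁸ m.
L = 4πR_⋆²σT_⋆⁴ = 4π(5.92×10⁸)² × 5.67×10⁻⁸ × (6010)⁴ = 3.25×10²⁶ W.
S = L/(4πd²) = 163 W m⁻².
From T_eq⁴ = S(1−A)/(4σ): 1−A = 4σT_eq⁴/S.
1−A = 4 × 5.67×10⁻⁸ × (107)⁴ / 163 = 0.182.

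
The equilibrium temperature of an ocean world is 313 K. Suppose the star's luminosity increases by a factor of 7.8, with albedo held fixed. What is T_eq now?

T_eq ∝ L^(1/4) · d^(−1/2).
T′ = 313 × 7.8^(1/4) = 523 K.

T_eq ≈ 523 K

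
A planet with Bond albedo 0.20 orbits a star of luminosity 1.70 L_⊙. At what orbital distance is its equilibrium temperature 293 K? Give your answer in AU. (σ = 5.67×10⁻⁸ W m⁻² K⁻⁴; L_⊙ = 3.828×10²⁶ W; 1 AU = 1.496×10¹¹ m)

d ≈ 1.05 AU

L = 1.70 × 3.828×10²⁶ = 6.51×10²⁶ W.
From T_eq⁴ = L(1−A)/(16πσd²): d = √[L(1−A)/(16πσT_eq⁴)].
d = √[6.51×10²⁶ × 0.80 / (16π × 5.67×10⁻⁸ × (293)⁴)] = 1.57×10¹¹ m = 1.05 AU.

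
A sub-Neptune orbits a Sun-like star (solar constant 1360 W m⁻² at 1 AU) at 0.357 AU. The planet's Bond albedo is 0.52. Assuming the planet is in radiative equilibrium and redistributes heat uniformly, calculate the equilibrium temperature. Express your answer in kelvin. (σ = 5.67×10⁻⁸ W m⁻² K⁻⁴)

Flux at 0.357 AU: S = 1360/0.357² = 1.07×10⁴ W m⁻².
Energy balance: absorbed = emitted ⇒ πR²·S(1−A) = 4πR²·σT_eq⁴, so T_eq⁴ = S(1−A)/(4σ).
T_eq = [1.07×10⁴ × 0.48 / (4 × 5.67×10⁻⁸)]^(1/4) = (2.26×10¹⁰)^(1/4) = 388 K.

T_eq ≈ 388 K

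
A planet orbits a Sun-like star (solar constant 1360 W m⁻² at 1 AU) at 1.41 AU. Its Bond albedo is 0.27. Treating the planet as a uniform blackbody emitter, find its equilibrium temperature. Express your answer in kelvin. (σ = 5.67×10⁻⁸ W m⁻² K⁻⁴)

T_eq ≈ 217 K

Flux at 1.41 AU: S = 1360/1.41² = 684 W m⁻².
Energy balance: absorbed = emitted ⇒ πR²·S(1−A) = 4πR²·σT_eq⁴, so T_eq⁴ = S(1−A)/(4σ).
T_eq = [684 × 0.73 / (4 × 5.67×10⁻⁸)]^(1/4) = (2.20×10⁹)^(1/4) = 217 K.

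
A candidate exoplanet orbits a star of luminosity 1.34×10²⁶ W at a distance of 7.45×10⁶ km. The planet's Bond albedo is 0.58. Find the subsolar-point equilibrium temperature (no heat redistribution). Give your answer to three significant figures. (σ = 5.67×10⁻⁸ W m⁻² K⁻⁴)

T_ss ≈ 1090 K

d = 7.45×10⁶ km = 7.45×10⁹ m.
Flux: S = L/(4πd²) = 1.34×10²⁶/(4π×(7.45×10⁹)²) = 1.92×10⁵ W m⁻².
At the subsolar point the surface absorbs S(1−A) and emits σT⁴ per unit area — no factor of 4, since only the local patch is in balance.
T = [1.92×10⁵ × 0.42 / 5.67×10⁻⁸]^(1/4) = (1.42×10¹²)^(1/4) = 1090 K.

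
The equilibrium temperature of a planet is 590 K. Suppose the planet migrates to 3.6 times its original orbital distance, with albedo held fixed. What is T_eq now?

T_eq ≈ 311 K

T_eq ∝ L^(1/4) · d^(−1/2).
T′ = 590 / 3.6^(1/2) = 311 K.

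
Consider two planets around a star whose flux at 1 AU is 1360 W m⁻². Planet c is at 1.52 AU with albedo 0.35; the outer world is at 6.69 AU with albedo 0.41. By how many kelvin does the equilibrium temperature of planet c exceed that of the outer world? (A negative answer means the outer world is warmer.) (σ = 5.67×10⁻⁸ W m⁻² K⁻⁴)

ΔT ≈ 108.4 K

T_eq = [S₀(1−A)/(4σd²)]^(1/4), so T ∝ (1−A)^(1/4) / √d.
T₁ = [1360×0.65/(4×5.67×10⁻⁸×1.52²)]^(1/4) = 202.67 K.
T₂ = [1360×0.59/(4×5.67×10⁻⁸×6.69²)]^(1/4) = 94.29 K.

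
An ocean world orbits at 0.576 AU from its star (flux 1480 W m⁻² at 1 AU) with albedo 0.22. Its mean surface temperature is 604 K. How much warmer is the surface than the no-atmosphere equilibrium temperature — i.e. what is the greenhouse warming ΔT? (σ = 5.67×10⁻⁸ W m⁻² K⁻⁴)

ΔT ≈ 252.1 K

S = 1480/0.576² = 4461 W m⁻².
T_eq = [S(1−A)/(4σ)]^(1/4) = [4461×0.78/(4×5.67×10⁻⁸)]^(1/4) = 351.9 K.
ΔT = T_surf − T_eq = 604 − 351.9.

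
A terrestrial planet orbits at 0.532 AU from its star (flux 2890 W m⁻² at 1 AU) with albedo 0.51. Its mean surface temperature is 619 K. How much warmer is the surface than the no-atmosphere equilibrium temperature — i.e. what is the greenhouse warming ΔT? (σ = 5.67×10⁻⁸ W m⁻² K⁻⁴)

S = 2890/0.532² = 1.021×10⁴ W m⁻².
T_eq = [S(1−A)/(4σ)]^(1/4) = [1.021×10⁴×0.49/(4×5.67×10⁻⁸)]^(1/4) = 385.4 K.
ΔT = T_surf − T_eq = 619 − 385.4.

ΔT ≈ 233.6 K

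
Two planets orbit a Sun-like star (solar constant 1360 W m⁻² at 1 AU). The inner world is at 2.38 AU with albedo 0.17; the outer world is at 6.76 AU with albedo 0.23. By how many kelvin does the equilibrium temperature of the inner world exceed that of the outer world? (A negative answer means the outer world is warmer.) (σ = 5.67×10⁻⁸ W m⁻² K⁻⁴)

ΔT ≈ 71.9 K

T_eq = [S₀(1−A)/(4σd²)]^(1/4), so T ∝ (1−A)^(1/4) / √d.
T₁ = [1360×0.83/(4×5.67×10⁻⁸×2.38²)]^(1/4) = 172.17 K.
T₂ = [1360×0.77/(4×5.67×10⁻⁸×6.76²)]^(1/4) = 100.26 K.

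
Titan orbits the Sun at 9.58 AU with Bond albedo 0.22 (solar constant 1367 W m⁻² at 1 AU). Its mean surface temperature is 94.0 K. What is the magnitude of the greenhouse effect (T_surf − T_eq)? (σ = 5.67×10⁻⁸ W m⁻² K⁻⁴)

S = 1367/9.58² = 14.89 W m⁻².
T_eq = [S(1−A)/(4σ)]^(1/4) = [14.89×0.78/(4×5.67×10⁻⁸)]^(1/4) = 84.6 K.
ΔT = T_surf − T_eq = 94 − 84.6.

ΔT ≈ 9.4 K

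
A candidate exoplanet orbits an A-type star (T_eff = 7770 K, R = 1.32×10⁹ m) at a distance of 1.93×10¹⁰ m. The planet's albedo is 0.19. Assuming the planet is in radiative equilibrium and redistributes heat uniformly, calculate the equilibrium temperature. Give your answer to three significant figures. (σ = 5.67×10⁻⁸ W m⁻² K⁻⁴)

L = 4πR_⋆²σT_⋆⁴ = 4π(1.32×10⁹)² × 5.67×10⁻⁸ × (7770)⁴ = 4.53×10²⁷ W.
S = L/(4πd²) = 9.67×10⁵ W m⁻².
Energy balance: absorbed = emitted ⇒ πR²·S(1−A) = 4πR²·σT_eq⁴, so T_eq⁴ = S(1−A)/(4σ).
T_eq = [9.67×10⁵ × 0.81 / (4 × 5.67×10⁻⁸)]^(1/4) = (3.45×10¹²)^(1/4) = 1360 K.

T_eq ≈ 1360 K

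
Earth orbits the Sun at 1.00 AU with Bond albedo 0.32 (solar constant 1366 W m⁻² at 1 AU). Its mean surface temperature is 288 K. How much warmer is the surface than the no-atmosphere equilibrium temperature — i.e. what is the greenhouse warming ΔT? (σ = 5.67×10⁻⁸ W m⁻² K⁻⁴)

ΔT ≈ 35.0 K

S = 1366/1.00² = 1366 W m⁻².
T_eq = [S(1−A)/(4σ)]^(1/4) = [1366×0.68/(4×5.67×10⁻⁸)]^(1/4) = 253.0 K.
ΔT = T_surf − T_eq = 288 − 253.0.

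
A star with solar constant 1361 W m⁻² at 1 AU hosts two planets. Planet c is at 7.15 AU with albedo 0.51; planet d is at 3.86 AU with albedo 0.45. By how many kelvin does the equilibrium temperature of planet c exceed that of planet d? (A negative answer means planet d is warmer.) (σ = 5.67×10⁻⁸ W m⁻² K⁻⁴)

ΔT ≈ -34.9 K

T_eq = [S₀(1−A)/(4σd²)]^(1/4), so T ∝ (1−A)^(1/4) / √d.
T₁ = [1361×0.49/(4×5.67×10⁻⁸×7.15²)]^(1/4) = 87.09 K.
T₂ = [1361×0.55/(4×5.67×10⁻⁸×3.86²)]^(1/4) = 122.00 K.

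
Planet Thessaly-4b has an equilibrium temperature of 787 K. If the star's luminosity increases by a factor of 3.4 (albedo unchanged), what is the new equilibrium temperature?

T_eq ≈ 1070 K

T_eq ∝ L^(1/4) · d^(−1/2).
T′ = 787 × 3.4^(1/4) = 1070 K.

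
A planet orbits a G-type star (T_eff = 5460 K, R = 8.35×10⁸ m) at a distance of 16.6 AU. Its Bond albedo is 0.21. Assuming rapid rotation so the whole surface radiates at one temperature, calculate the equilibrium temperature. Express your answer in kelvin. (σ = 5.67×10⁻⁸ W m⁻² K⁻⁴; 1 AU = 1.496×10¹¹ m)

T_eq ≈ 66.7 K

d = 16.6 AU = 2.48×10¹² m.
L = 4πR_⋆²σT_⋆⁴ = 4π(8.35×10⁸)² × 5.67×10⁻⁸ × (5460)⁴ = 4.42×10²⁶ W.
S = L/(4πd²) = 5.70 W m⁻².
Energy balance: absorbed = emitted ⇒ πR²·S(1−A) = 4πR²·σT_eq⁴, so T_eq⁴ = S(1−A)/(4σ).
T_eq = [5.70 × 0.79 / (4 × 5.67×10⁻⁸)]^(1/4) = (1.98×10⁷)^(1/4) = 66.7 K.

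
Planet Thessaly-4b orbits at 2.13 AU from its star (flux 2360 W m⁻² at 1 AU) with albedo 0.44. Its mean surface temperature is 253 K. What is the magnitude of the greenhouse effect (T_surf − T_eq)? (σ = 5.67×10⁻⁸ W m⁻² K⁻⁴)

ΔT ≈ 63.7 K

S = 2360/2.13² = 520.2 W m⁻².
T_eq = [S(1−A)/(4σ)]^(1/4) = [520.2×0.56/(4×5.67×10⁻⁸)]^(1/4) = 189.3 K.
ΔT = T_surf − T_eq = 253 − 189.3.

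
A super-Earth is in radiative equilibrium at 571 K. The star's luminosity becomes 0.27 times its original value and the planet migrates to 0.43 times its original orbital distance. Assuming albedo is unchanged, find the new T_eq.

T_eq ∝ L^(1/4) · d^(−1/2).
T′ = 571 × 0.27^(1/4) / 0.43^(1/2) = 628 K.

T_eq ≈ 628 K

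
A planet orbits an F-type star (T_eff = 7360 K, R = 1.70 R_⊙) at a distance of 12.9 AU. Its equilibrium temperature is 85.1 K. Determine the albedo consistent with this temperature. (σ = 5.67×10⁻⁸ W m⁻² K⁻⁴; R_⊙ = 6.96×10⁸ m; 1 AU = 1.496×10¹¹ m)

A ≈ 0.81

R_⋆ = 1.70 × 6.96×10⁸ = 1.18×10⁹ m.
d = 12.9 AU = 1.93×10¹² m.
L = 4πR_⋆²σT_⋆⁴ = 4π(1.18×10⁹)² × 5.67×10⁻⁸ × (7360)⁴ = 2.93×10²⁷ W.
S = L/(4πd²) = 62.5 W m⁻².
From T_eq⁴ = S(1−A)/(4σ): 1−A = 4σT_eq⁴/S.
1−A = 4 × 5.67×10⁻⁸ × (85.1)⁴ / 62.5 = 0.190.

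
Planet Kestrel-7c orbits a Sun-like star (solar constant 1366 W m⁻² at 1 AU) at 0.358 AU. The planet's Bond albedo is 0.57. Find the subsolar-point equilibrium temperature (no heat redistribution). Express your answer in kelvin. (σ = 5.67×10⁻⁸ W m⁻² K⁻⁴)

Flux at 0.358 AU: S = 1366/0.358² = 1.07×10⁴ W m⁻².
At the subsolar point the surface absorbs S(1−A) and emits σT⁴ per unit area — no factor of 4, since only the local patch is in balance.
T = [1.07×10⁴ × 0.43 / 5.67×10⁻⁸]^(1/4) = (8.08×10¹⁰)^(1/4) = 533 K.

T_ss ≈ 533 K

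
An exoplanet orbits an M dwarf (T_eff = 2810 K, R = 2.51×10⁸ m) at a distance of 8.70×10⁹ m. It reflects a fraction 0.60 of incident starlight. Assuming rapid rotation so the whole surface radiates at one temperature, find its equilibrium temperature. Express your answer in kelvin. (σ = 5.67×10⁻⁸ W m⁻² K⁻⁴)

L = 4πR_⋆²σT_⋆⁴ = 4π(2.51×10⁸)² × 5.67×10⁻⁸ × (2810)⁴ = 2.80×10²⁴ W.
S = L/(4πd²) = 2940 W m⁻².
Energy balance: absorbed = emitted ⇒ πR²·S(1−A) = 4πR²·σT_eq⁴, so T_eq⁴ = S(1−A)/(4σ).
T_eq = [2940 × 0.40 / (4 × 5.67×10⁻⁸)]^(1/4) = (5.19×10⁹)^(1/4) = 268 K.

T_eq ≈ 268 K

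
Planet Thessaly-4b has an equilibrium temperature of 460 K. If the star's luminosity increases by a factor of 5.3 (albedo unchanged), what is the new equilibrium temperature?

T_eq ≈ 698 K

T_eq ∝ L^(1/4) · d^(−1/2).
T′ = 460 × 5.3^(1/4) = 698 K.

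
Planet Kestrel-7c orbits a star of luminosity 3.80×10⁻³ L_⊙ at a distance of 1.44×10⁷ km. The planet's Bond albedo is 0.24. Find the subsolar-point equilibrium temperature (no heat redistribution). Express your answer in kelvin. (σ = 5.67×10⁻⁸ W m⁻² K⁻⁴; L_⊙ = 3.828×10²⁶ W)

T_ss ≈ 294 K

d = 1.44×10⁷ km = 1.44×10¹⁰ m.
L = 3.80×10⁻³ × 3.828×10²⁶ = 1.45×10²⁴ W.
Flux: S = L/(4πd²) = 1.45×10²⁴/(4π×(1.44×10¹⁰)²) = 558 W m⁻².
At the subsolar point the surface absorbs S(1−A) and emits σT⁴ per unit area — no factor of 4, since only the local patch is in balance.
T = [558 × 0.76 / 5.67×10⁻⁸]^(1/4) = (7.48×10⁹)^(1/4) = 294 K.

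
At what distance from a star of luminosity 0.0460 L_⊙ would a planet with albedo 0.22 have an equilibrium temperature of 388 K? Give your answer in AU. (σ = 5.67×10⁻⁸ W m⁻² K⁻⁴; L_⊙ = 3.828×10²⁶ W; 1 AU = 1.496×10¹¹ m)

L = 0.0460 × 3.828×10²⁶ = 1.76×10²⁵ W.
From T_eq⁴ = L(1−A)/(16πσd²): d = √[L(1−A)/(16πσT_eq⁴)].
d = √[1.76×10²⁵ × 0.78 / (16π × 5.67×10⁻⁸ × (388)⁴)] = 1.46×10¹⁰ m = 0.0975 AU.

d ≈ 0.0975 AU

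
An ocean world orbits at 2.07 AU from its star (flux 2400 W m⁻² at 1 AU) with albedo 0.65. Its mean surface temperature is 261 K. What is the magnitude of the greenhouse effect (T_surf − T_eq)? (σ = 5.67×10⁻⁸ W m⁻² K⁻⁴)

S = 2400/2.07² = 560.1 W m⁻².
T_eq = [S(1−A)/(4σ)]^(1/4) = [560.1×0.35/(4×5.67×10⁻⁸)]^(1/4) = 171.5 K.
ΔT = T_surf − T_eq = 261 − 171.5.

ΔT ≈ 89.5 K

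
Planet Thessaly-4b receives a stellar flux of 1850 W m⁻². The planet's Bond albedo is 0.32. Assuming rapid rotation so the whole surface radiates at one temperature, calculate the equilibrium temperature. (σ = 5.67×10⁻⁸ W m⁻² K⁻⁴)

T_eq ≈ 273 K

Energy balance: absorbed = emitted ⇒ πR²·S(1−A) = 4πR²·σT_eq⁴, so T_eq⁴ = S(1−A)/(4σ).
T_eq = [1850 × 0.68 / (4 × 5.67×10⁻⁸)]^(1/4) = (5.55×10⁹)^(1/4) = 273 K.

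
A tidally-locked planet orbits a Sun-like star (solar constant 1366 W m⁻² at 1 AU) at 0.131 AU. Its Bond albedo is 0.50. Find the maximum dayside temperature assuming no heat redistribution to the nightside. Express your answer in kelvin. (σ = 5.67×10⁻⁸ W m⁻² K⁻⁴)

Flux at 0.131 AU: S = 1366/0.131² = 7.96×10⁴ W m⁻².
With no redistribution each surface element balances locally: S(1−A) = σT⁴.
T = [7.96×10⁴ × 0.50 / 5.67×10⁻⁸]^(1/4) = (7.02×10¹¹)^(1/4) = 915 K.

T_ss ≈ 915 K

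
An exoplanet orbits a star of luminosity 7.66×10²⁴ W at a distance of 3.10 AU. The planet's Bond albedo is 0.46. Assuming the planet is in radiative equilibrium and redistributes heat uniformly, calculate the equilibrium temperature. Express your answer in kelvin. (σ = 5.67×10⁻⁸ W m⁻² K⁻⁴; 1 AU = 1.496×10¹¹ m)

d = 3.10 AU = 4.64×10¹¹ m.
Flux: S = L/(4πd²) = 7.66×10²⁴/(4π×(4.64×10¹¹)²) = 2.83 W m⁻².
Energy balance: absorbed = emitted ⇒ πR²·S(1−A) = 4πR²·σT_eq⁴, so T_eq⁴ = S(1−A)/(4σ).
T_eq = [2.83 × 0.54 / (4 × 5.67×10⁻⁸)]^(1/4) = (6.75×10⁶)^(1/4) = 51.0 K.

T_eq ≈ 51.0 K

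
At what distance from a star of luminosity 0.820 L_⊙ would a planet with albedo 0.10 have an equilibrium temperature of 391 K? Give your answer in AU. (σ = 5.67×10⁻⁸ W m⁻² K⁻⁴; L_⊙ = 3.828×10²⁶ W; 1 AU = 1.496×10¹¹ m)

d ≈ 0.435 AU

L = 0.820 × 3.828×10²⁶ = 3.14×10²⁶ W.
From T_eq⁴ = L(1−A)/(16πσd²): d = √[L(1−A)/(16πσT_eq⁴)].
d = √[3.14×10²⁶ × 0.90 / (16π × 5.67×10⁻⁸ × (391)⁴)] = 6.51×10¹⁰ m = 0.435 AU.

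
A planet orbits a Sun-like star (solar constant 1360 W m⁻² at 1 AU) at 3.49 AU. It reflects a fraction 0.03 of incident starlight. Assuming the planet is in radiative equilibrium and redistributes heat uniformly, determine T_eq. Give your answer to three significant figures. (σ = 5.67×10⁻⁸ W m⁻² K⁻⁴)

T_eq ≈ 148 K

Flux at 3.49 AU: S = 1360/3.49² = 112 W m⁻².
Energy balance: absorbed = emitted ⇒ πR²·S(1−A) = 4πR²·σT_eq⁴, so T_eq⁴ = S(1−A)/(4σ).
T_eq = [112 × 0.97 / (4 × 5.67×10⁻⁸)]^(1/4) = (4.78×10⁸)^(1/4) = 148 K.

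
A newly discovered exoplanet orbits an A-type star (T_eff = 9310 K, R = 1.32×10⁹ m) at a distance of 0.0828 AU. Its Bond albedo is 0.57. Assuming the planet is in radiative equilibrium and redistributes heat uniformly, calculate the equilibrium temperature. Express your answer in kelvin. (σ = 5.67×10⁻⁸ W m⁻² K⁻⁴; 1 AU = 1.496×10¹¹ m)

d = 0.0828 AU = 1.24×10¹⁰ m.
L = 4πR_⋆²σT_⋆⁴ = 4π(1.32×10⁹)² × 5.67×10⁻⁸ × (9310)⁴ = 9.33×10²⁷ W.
S = L/(4πd²) = 4.84×10⁶ W m⁻².
Energy balance: absorbed = emitted ⇒ πR²·S(1−A) = 4πR²·σT_eq⁴, so T_eq⁴ = S(1−A)/(4σ).
T_eq = [4.84×10⁶ × 0.43 / (4 × 5.67×10⁻⁸)]^(1/4) = (9.17×10¹²)^(1/4) = 1740 K.

T_eq ≈ 1740 K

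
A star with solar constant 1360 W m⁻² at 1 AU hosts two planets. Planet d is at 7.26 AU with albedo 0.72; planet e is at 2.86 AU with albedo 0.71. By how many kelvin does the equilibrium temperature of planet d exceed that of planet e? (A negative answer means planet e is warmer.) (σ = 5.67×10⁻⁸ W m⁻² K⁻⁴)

ΔT ≈ -45.6 K

T_eq = [S₀(1−A)/(4σd²)]^(1/4), so T ∝ (1−A)^(1/4) / √d.
T₁ = [1360×0.28/(4×5.67×10⁻⁸×7.26²)]^(1/4) = 75.13 K.
T₂ = [1360×0.29/(4×5.67×10⁻⁸×2.86²)]^(1/4) = 120.75 K.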